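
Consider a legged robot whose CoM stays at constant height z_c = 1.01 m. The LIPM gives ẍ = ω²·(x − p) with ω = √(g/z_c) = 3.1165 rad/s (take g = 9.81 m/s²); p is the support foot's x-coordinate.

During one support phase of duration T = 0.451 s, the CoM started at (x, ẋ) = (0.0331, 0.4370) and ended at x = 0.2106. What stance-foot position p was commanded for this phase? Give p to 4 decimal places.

p = 0.1116

ωT = 3.1165·0.451 = 1.405541; cosh(ωT) = 2.161484, sinh(ωT) = 1.916250
x(T) = p + (x₀−p)·cosh(ωT) + (ẋ₀/ω)·sinh(ωT) ⇒ p·(1 − cosh) = x(T) − x₀·cosh − (ẋ₀/ω)·sinh
numerator   = 0.2106 − (0.0331)·2.161484 − (0.4370/3.1165)·1.916250 = -0.129644
denominator = 1 − 2.161484 = -1.161484
p = -0.129644 / -1.161484 = 0.1116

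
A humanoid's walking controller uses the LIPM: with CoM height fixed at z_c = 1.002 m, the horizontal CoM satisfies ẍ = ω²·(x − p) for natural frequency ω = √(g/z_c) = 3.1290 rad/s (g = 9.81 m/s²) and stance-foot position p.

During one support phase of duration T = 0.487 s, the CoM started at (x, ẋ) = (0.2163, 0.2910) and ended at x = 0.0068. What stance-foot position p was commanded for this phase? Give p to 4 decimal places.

ωT = 3.1290·0.487 = 1.523823; cosh(ωT) = 2.403808, sinh(ωT) = 2.185930
x(T) = p + (x₀−p)·cosh(ωT) + (ẋ₀/ω)·sinh(ωT) ⇒ p·(1 − cosh) = x(T) − x₀·cosh − (ẋ₀/ω)·sinh
numerator   = 0.0068 − (0.2163)·2.403808 − (0.2910/3.1290)·2.185930 = -0.716437
denominator = 1 − 2.403808 = -1.403808
p = -0.716437 / -1.403808 = 0.5104

p = 0.5104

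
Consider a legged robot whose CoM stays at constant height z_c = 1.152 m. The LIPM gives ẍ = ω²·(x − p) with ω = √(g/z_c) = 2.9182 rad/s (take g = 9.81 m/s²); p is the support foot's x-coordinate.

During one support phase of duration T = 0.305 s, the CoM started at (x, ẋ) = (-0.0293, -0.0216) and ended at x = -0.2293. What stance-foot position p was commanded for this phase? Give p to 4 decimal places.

p = 0.4259

ωT = 2.9182·0.305 = 0.890051; cosh(ωT) = 1.422944, sinh(ωT) = 1.012310
x(T) = p + (x₀−p)·cosh(ωT) + (ẋ₀/ω)·sinh(ωT) ⇒ p·(1 − cosh) = x(T) − x₀·cosh − (ẋ₀/ω)·sinh
numerator   = -0.2293 − (-0.0293)·1.422944 − (-0.0216/2.9182)·1.012310 = -0.180115
denominator = 1 − 1.422944 = -0.422944
p = -0.180115 / -0.422944 = 0.4259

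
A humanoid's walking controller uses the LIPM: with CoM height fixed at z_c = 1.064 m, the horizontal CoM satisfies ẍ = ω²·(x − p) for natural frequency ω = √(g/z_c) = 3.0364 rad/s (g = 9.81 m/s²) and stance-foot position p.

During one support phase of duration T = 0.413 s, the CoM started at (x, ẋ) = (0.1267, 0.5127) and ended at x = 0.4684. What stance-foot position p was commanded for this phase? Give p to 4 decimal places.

ωT = 3.0364·0.413 = 1.254033; cosh(ωT) = 1.894900, sinh(ωT) = 1.609549
x(T) = p + (x₀−p)·cosh(ωT) + (ẋ₀/ω)·sinh(ωT) ⇒ p·(1 − cosh) = x(T) − x₀·cosh − (ẋ₀/ω)·sinh
numerator   = 0.4684 − (0.1267)·1.894900 − (0.5127/3.0364)·1.609549 = -0.043458
denominator = 1 − 1.894900 = -0.894900
p = -0.043458 / -0.894900 = 0.0486

p = 0.0486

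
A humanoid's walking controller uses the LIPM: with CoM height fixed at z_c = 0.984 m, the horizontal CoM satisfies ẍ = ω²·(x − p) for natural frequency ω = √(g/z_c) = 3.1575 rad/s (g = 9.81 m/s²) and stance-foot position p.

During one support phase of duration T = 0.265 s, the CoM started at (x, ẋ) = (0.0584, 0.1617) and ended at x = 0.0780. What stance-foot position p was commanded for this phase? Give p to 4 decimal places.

p = 0.1350

ωT = 3.1575·0.265 = 0.836738; cosh(ωT) = 1.370972, sinh(ωT) = 0.937850
x(T) = p + (x₀−p)·cosh(ωT) + (ẋ₀/ω)·sinh(ωT) ⇒ p·(1 − cosh) = x(T) − x₀·cosh − (ẋ₀/ω)·sinh
numerator   = 0.0780 − (0.0584)·1.370972 − (0.1617/3.1575)·0.937850 = -0.050093
denominator = 1 − 1.370972 = -0.370972
p = -0.050093 / -0.370972 = 0.1350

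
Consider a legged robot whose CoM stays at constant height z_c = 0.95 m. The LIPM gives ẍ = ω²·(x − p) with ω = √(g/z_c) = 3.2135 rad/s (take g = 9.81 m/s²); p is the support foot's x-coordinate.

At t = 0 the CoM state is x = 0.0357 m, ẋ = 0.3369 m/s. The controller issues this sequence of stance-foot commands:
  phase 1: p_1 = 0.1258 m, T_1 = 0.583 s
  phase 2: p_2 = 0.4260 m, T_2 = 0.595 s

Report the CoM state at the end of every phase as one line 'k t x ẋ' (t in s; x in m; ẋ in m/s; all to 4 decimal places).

1 0.5830 0.1588 0.2023
2 1.1780 -0.2894 -2.1422

phase 1: p=0.1258, T=0.583, ωT=1.873470, cosh=3.332221, sinh=3.178632; start (x,ẋ)=(0.035700, 0.336900) → end (x,ẋ)=(0.158811, 0.202296)
phase 2: p=0.4260, T=0.595, ωT=1.912032, cosh=3.457304, sinh=3.309524; start (x,ẋ)=(0.158811, 0.202296) → end (x,ẋ)=(-0.289412, -2.142195)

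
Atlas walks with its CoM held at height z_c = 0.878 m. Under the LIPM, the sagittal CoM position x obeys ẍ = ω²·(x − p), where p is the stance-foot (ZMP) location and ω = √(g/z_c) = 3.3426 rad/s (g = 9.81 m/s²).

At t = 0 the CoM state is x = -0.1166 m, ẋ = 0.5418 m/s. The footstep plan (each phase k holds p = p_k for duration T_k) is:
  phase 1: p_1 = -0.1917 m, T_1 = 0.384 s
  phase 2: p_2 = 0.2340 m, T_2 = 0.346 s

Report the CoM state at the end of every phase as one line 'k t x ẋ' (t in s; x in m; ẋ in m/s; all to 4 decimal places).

1 0.3840 0.2243 1.4711
2 0.7300 0.8474 2.5233

phase 1: p=-0.1917, T=0.384, ωT=1.283558, cosh=1.943255, sinh=1.666206; start (x,ẋ)=(-0.116600, 0.541800) → end (x,ẋ)=(0.224313, 1.471122)
phase 2: p=0.2340, T=0.346, ωT=1.156540, cosh=1.746743, sinh=1.432171; start (x,ẋ)=(0.224313, 1.471122) → end (x,ẋ)=(0.847396, 2.523298)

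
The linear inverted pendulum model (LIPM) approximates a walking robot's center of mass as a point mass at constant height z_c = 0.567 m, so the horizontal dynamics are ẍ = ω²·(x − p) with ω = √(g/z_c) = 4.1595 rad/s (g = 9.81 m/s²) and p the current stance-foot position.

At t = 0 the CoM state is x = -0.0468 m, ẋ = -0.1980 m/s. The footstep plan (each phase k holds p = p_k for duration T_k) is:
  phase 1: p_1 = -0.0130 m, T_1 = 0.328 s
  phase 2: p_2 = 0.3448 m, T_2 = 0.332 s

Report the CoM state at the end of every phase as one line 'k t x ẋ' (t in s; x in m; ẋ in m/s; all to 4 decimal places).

1 0.3280 -0.1705 -0.6698
2 0.6600 -1.0452 -5.4112

phase 1: p=-0.0130, T=0.328, ωT=1.364316, cosh=2.084301, sinh=1.828745; start (x,ẋ)=(-0.046800, -0.198000) → end (x,ẋ)=(-0.170501, -0.669797)
phase 2: p=0.3448, T=0.332, ωT=1.380954, cosh=2.115017, sinh=1.863678; start (x,ẋ)=(-0.170501, -0.669797) → end (x,ẋ)=(-1.045175, -5.411230)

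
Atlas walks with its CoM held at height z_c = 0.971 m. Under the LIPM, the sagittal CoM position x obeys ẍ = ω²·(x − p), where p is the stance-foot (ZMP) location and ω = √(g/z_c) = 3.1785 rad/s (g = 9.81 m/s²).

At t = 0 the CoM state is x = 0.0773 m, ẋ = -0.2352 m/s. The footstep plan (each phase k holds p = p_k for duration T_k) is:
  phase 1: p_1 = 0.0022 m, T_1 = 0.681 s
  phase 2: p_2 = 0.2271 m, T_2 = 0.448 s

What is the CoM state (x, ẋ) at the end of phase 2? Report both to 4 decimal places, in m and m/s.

x = -0.2450, ẋ = -1.3417

phase 1: p=0.0022, T=0.681, ωT=2.164559, cosh=4.412778, sinh=4.297977; start (x,ẋ)=(0.077300, -0.235200) → end (x,ẋ)=(0.015561, -0.011935)
phase 2: p=0.2271, T=0.448, ωT=1.423968, cosh=2.197163, sinh=1.956406; start (x,ẋ)=(0.015561, -0.011935) → end (x,ẋ)=(-0.245031, -1.341663)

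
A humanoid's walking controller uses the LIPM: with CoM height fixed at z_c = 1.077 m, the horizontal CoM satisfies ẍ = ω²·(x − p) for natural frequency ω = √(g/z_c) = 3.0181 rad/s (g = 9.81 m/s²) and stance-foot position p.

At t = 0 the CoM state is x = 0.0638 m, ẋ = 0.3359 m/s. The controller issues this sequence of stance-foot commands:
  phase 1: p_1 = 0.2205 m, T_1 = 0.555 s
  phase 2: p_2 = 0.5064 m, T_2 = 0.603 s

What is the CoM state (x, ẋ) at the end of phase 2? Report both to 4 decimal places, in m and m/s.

x = -1.1510, ẋ = -4.8380

phase 1: p=0.2205, T=0.555, ωT=1.675046, cosh=2.763169, sinh=2.575869; start (x,ẋ)=(0.063800, 0.335900) → end (x,ẋ)=(0.074193, -0.290074)
phase 2: p=0.5064, T=0.603, ωT=1.819914, cosh=3.166685, sinh=3.004645; start (x,ẋ)=(0.074193, -0.290074) → end (x,ẋ)=(-1.151043, -4.837960)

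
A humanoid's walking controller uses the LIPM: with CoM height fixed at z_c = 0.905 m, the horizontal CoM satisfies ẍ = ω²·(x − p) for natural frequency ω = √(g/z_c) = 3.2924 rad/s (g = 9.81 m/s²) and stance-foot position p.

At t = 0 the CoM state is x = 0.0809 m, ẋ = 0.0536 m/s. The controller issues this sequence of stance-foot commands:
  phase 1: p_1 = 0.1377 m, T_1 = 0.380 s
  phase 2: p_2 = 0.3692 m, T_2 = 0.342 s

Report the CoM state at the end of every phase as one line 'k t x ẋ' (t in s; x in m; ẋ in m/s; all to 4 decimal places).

1 0.3800 0.0564 -0.1987
2 0.7220 -0.2469 -1.7589

phase 1: p=0.1377, T=0.380, ωT=1.251112, cosh=1.890206, sinh=1.604020; start (x,ẋ)=(0.080900, 0.053600) → end (x,ẋ)=(0.056450, -0.198650)
phase 2: p=0.3692, T=0.342, ωT=1.126001, cosh=1.703814, sinh=1.379487; start (x,ẋ)=(0.056450, -0.198650) → end (x,ẋ)=(-0.246901, -1.758919)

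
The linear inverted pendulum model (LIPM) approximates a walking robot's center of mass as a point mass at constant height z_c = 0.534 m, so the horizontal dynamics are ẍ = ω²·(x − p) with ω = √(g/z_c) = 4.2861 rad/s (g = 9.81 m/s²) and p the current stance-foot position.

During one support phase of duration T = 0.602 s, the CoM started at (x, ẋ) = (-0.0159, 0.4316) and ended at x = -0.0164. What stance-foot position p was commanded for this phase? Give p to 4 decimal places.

p = 0.1014

ωT = 4.2861·0.602 = 2.580232; cosh(ωT) = 6.637980, sinh(ωT) = 6.562223
x(T) = p + (x₀−p)·cosh(ωT) + (ẋ₀/ω)·sinh(ωT) ⇒ p·(1 − cosh) = x(T) − x₀·cosh − (ẋ₀/ω)·sinh
numerator   = -0.0164 − (-0.0159)·6.637980 − (0.4316/4.2861)·6.562223 = -0.571656
denominator = 1 − 6.637980 = -5.637980
p = -0.571656 / -5.637980 = 0.1014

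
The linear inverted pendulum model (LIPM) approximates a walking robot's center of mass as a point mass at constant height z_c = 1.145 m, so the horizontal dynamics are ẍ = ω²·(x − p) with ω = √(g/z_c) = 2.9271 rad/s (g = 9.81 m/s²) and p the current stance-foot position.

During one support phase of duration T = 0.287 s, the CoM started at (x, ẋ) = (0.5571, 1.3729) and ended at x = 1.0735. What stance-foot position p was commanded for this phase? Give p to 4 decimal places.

ωT = 2.9271·0.287 = 0.840078; cosh(ωT) = 1.374112, sinh(ωT) = 0.942435
x(T) = p + (x₀−p)·cosh(ωT) + (ẋ₀/ω)·sinh(ωT) ⇒ p·(1 − cosh) = x(T) − x₀·cosh − (ẋ₀/ω)·sinh
numerator   = 1.0735 − (0.5571)·1.374112 − (1.3729/2.9271)·0.942435 = -0.134049
denominator = 1 − 1.374112 = -0.374112
p = -0.134049 / -0.374112 = 0.3583

p = 0.3583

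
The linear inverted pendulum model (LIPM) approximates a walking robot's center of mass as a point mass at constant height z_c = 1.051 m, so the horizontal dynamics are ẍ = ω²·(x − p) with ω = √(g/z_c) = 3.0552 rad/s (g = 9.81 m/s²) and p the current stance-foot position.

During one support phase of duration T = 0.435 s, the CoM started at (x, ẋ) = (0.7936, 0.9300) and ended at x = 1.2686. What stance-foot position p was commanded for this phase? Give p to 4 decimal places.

p = 0.8520

ωT = 3.0552·0.435 = 1.329012; cosh(ωT) = 2.021024, sinh(ωT) = 1.756285
x(T) = p + (x₀−p)·cosh(ωT) + (ẋ₀/ω)·sinh(ωT) ⇒ p·(1 − cosh) = x(T) − x₀·cosh − (ẋ₀/ω)·sinh
numerator   = 1.2686 − (0.7936)·2.021024 − (0.9300/3.0552)·1.756285 = -0.869896
denominator = 1 − 2.021024 = -1.021024
p = -0.869896 / -1.021024 = 0.8520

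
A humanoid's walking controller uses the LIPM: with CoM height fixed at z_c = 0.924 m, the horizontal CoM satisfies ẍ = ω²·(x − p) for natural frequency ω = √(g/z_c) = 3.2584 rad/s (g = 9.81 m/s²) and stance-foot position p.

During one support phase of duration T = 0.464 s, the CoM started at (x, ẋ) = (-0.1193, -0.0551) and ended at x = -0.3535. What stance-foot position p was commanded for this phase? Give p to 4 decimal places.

p = 0.0242

ωT = 3.2584·0.464 = 1.511898; cosh(ωT) = 2.377910, sinh(ωT) = 2.157419
x(T) = p + (x₀−p)·cosh(ωT) + (ẋ₀/ω)·sinh(ωT) ⇒ p·(1 − cosh) = x(T) − x₀·cosh − (ẋ₀/ω)·sinh
numerator   = -0.3535 − (-0.1193)·2.377910 − (-0.0551/3.2584)·2.157419 = -0.033333
denominator = 1 − 2.377910 = -1.377910
p = -0.033333 / -1.377910 = 0.0242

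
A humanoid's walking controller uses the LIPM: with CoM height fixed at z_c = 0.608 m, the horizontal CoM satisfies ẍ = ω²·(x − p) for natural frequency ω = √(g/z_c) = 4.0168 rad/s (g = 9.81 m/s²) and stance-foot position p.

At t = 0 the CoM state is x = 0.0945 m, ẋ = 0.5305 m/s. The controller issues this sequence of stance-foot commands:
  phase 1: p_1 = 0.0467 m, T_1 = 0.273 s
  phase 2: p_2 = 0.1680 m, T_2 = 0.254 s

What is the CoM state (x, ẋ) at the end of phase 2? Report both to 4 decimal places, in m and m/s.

phase 1: p=0.0467, T=0.273, ωT=1.096586, cosh=1.663969, sinh=1.329960; start (x,ẋ)=(0.094500, 0.530500) → end (x,ẋ)=(0.301886, 1.138092)
phase 2: p=0.1680, T=0.254, ωT=1.020267, cosh=1.567217, sinh=1.206719; start (x,ẋ)=(0.301886, 1.138092) → end (x,ẋ)=(0.719731, 2.432602)

x = 0.7197, ẋ = 2.4326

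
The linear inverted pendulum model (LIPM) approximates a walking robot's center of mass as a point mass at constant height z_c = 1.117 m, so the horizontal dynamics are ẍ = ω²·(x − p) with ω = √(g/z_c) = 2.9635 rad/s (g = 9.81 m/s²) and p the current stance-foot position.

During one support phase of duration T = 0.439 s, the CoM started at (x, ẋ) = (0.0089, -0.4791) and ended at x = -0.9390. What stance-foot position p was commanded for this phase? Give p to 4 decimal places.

ωT = 2.9635·0.439 = 1.300976; cosh(ωT) = 1.972574, sinh(ωT) = 1.700308
x(T) = p + (x₀−p)·cosh(ωT) + (ẋ₀/ω)·sinh(ωT) ⇒ p·(1 − cosh) = x(T) − x₀·cosh − (ẋ₀/ω)·sinh
numerator   = -0.9390 − (0.0089)·1.972574 − (-0.4791/2.9635)·1.700308 = -0.681672
denominator = 1 − 1.972574 = -0.972574
p = -0.681672 / -0.972574 = 0.7009

p = 0.7009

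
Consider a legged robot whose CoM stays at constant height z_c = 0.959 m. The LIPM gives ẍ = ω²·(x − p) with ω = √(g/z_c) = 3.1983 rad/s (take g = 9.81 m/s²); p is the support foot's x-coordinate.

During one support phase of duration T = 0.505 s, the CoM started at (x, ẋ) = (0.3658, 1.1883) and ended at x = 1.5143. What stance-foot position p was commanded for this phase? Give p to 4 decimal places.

p = 0.2101

ωT = 3.1983·0.505 = 1.615142; cosh(ωT) = 2.613731, sinh(ωT) = 2.414868
x(T) = p + (x₀−p)·cosh(ωT) + (ẋ₀/ω)·sinh(ωT) ⇒ p·(1 − cosh) = x(T) − x₀·cosh − (ẋ₀/ω)·sinh
numerator   = 1.5143 − (0.3658)·2.613731 − (1.1883/3.1983)·2.414868 = -0.339026
denominator = 1 − 2.613731 = -1.613731
p = -0.339026 / -1.613731 = 0.2101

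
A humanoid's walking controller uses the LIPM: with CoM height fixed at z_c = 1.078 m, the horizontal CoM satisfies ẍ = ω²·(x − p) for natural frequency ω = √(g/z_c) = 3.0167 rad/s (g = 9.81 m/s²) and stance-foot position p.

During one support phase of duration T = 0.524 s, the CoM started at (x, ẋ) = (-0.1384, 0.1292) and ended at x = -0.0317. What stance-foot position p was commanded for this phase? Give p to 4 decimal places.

ωT = 3.0167·0.524 = 1.580751; cosh(ωT) = 2.532211, sinh(ωT) = 2.326391
x(T) = p + (x₀−p)·cosh(ωT) + (ẋ₀/ω)·sinh(ωT) ⇒ p·(1 − cosh) = x(T) − x₀·cosh − (ẋ₀/ω)·sinh
numerator   = -0.0317 − (-0.1384)·2.532211 − (0.1292/3.0167)·2.326391 = 0.219123
denominator = 1 − 2.532211 = -1.532211
p = 0.219123 / -1.532211 = -0.1430

p = -0.1430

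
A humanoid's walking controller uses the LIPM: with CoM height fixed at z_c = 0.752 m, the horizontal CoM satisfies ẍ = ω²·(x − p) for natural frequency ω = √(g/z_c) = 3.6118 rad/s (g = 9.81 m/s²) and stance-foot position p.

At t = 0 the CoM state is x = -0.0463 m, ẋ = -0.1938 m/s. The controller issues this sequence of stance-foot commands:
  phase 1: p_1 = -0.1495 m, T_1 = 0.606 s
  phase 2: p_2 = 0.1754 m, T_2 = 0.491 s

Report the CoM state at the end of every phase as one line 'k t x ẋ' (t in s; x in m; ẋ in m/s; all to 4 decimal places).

phase 1: p=-0.1495, T=0.606, ωT=2.188751, cosh=4.518057, sinh=4.406001; start (x,ẋ)=(-0.046300, -0.193800) → end (x,ẋ)=(0.080349, 0.766683)
phase 2: p=0.1754, T=0.491, ωT=1.773394, cosh=3.030284, sinh=2.860528; start (x,ẋ)=(0.080349, 0.766683) → end (x,ẋ)=(0.494577, 1.341231)

1 0.6060 0.0803 0.7667
2 1.0970 0.4946 1.3412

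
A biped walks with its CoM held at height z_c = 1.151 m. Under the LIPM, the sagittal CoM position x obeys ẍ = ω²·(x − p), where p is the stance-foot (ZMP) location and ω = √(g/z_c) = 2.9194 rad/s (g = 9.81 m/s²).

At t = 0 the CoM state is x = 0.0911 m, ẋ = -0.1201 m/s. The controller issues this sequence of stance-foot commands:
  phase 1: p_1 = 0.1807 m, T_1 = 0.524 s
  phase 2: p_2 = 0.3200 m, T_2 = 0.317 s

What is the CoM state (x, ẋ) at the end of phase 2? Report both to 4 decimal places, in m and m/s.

x = -0.6469, ẋ = -2.6494

phase 1: p=0.1807, T=0.524, ωT=1.529766, cosh=2.416840, sinh=2.200254; start (x,ẋ)=(0.091100, -0.120100) → end (x,ẋ)=(-0.126364, -0.865801)
phase 2: p=0.3200, T=0.317, ωT=0.925450, cosh=1.459678, sinh=1.063325; start (x,ẋ)=(-0.126364, -0.865801) → end (x,ẋ)=(-0.646896, -2.649426)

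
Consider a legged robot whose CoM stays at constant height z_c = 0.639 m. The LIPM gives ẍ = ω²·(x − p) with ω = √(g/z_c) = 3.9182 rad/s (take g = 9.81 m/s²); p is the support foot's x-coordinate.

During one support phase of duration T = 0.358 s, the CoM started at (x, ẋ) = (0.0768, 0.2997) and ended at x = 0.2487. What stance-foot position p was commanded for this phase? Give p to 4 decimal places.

ωT = 3.9182·0.358 = 1.402716; cosh(ωT) = 2.156078, sinh(ωT) = 1.910150
x(T) = p + (x₀−p)·cosh(ωT) + (ẋ₀/ω)·sinh(ωT) ⇒ p·(1 − cosh) = x(T) − x₀·cosh − (ẋ₀/ω)·sinh
numerator   = 0.2487 − (0.0768)·2.156078 − (0.2997/3.9182)·1.910150 = -0.062993
denominator = 1 − 2.156078 = -1.156078
p = -0.062993 / -1.156078 = 0.0545

p = 0.0545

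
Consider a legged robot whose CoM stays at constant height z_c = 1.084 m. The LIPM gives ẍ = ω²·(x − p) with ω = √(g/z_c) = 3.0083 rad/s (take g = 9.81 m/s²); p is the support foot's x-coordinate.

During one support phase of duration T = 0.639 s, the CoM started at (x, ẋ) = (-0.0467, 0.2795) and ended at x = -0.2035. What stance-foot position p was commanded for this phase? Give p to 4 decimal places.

p = 0.1410

ωT = 3.0083·0.639 = 1.922304; cosh(ωT) = 3.491480, sinh(ωT) = 3.345210
x(T) = p + (x₀−p)·cosh(ωT) + (ẋ₀/ω)·sinh(ωT) ⇒ p·(1 − cosh) = x(T) − x₀·cosh − (ẋ₀/ω)·sinh
numerator   = -0.2035 − (-0.0467)·3.491480 − (0.2795/3.0083)·3.345210 = -0.351250
denominator = 1 − 3.491480 = -2.491480
p = -0.351250 / -2.491480 = 0.1410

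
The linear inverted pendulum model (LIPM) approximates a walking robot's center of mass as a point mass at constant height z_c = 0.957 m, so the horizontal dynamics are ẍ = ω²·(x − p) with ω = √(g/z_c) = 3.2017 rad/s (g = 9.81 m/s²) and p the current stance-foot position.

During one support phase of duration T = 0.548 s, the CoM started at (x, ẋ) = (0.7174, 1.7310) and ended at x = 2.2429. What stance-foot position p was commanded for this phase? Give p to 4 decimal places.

ωT = 3.2017·0.548 = 1.754532; cosh(ωT) = 2.976864, sinh(ωT) = 2.803876
x(T) = p + (x₀−p)·cosh(ωT) + (ẋ₀/ω)·sinh(ωT) ⇒ p·(1 − cosh) = x(T) − x₀·cosh − (ẋ₀/ω)·sinh
numerator   = 2.2429 − (0.7174)·2.976864 − (1.7310/3.2017)·2.803876 = -1.408618
denominator = 1 − 2.976864 = -1.976864
p = -1.408618 / -1.976864 = 0.7126

p = 0.7126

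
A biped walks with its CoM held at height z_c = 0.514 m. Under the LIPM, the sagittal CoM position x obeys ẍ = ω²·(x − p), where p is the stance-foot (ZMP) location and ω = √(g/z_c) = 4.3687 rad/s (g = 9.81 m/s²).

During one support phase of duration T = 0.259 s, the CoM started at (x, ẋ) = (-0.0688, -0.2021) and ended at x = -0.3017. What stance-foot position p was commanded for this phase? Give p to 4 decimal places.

p = 0.1683

ωT = 4.3687·0.259 = 1.131493; cosh(ωT) = 1.711417, sinh(ωT) = 1.388866
x(T) = p + (x₀−p)·cosh(ωT) + (ẋ₀/ω)·sinh(ωT) ⇒ p·(1 − cosh) = x(T) − x₀·cosh − (ẋ₀/ω)·sinh
numerator   = -0.3017 − (-0.0688)·1.711417 − (-0.2021/4.3687)·1.388866 = -0.119704
denominator = 1 − 1.711417 = -0.711417
p = -0.119704 / -0.711417 = 0.1683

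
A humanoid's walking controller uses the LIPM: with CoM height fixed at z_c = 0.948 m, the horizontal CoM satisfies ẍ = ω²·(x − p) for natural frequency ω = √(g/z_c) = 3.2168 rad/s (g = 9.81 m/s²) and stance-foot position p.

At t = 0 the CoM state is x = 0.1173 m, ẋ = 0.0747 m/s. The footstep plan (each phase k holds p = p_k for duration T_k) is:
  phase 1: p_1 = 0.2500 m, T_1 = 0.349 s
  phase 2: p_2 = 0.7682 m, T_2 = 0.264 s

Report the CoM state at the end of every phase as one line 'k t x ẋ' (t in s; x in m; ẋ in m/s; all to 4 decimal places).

phase 1: p=0.2500, T=0.349, ωT=1.122663, cosh=1.699220, sinh=1.373808; start (x,ẋ)=(0.117300, 0.074700) → end (x,ẋ)=(0.056416, -0.459505)
phase 2: p=0.7682, T=0.264, ωT=0.849235, cosh=1.382800, sinh=0.955058; start (x,ẋ)=(0.056416, -0.459505) → end (x,ẋ)=(-0.352481, -2.822168)

1 0.3490 0.0564 -0.4595
2 0.6130 -0.3525 -2.8222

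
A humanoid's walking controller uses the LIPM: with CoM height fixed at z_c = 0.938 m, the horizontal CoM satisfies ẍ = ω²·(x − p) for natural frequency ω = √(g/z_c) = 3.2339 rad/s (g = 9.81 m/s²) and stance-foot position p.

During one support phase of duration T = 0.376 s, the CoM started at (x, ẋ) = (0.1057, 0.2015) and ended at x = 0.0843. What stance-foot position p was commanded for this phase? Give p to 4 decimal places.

p = 0.2461

ωT = 3.2339·0.376 = 1.215946; cosh(ωT) = 1.834957, sinh(ωT) = 1.538528
x(T) = p + (x₀−p)·cosh(ωT) + (ẋ₀/ω)·sinh(ωT) ⇒ p·(1 − cosh) = x(T) − x₀·cosh − (ẋ₀/ω)·sinh
numerator   = 0.0843 − (0.1057)·1.834957 − (0.2015/3.2339)·1.538528 = -0.205519
denominator = 1 − 1.834957 = -0.834957
p = -0.205519 / -0.834957 = 0.2461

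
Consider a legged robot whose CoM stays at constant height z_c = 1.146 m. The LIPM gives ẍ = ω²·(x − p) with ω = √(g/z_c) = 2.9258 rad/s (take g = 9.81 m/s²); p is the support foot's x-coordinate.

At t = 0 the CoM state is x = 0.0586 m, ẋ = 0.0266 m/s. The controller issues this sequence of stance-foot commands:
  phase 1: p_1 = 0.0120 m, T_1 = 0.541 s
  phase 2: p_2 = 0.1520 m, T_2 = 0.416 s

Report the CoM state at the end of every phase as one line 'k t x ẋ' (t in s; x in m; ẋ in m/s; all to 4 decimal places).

1 0.5410 0.1514 0.3854
2 0.9570 0.3539 0.7053

phase 1: p=0.0120, T=0.541, ωT=1.582858, cosh=2.537119, sinh=2.331731; start (x,ẋ)=(0.058600, 0.026600) → end (x,ẋ)=(0.151429, 0.385401)
phase 2: p=0.1520, T=0.416, ωT=1.217133, cosh=1.836784, sinh=1.540706; start (x,ẋ)=(0.151429, 0.385401) → end (x,ẋ)=(0.353900, 0.705323)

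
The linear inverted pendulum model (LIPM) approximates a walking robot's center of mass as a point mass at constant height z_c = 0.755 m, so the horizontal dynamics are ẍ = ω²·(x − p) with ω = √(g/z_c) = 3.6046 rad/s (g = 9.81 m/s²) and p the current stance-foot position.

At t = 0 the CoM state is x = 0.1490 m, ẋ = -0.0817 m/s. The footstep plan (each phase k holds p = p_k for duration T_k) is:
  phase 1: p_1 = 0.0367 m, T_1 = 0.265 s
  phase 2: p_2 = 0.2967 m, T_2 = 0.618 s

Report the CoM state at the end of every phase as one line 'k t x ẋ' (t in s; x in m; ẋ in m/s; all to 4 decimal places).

1 0.2650 0.1792 0.3263
2 0.8830 0.1601 -0.4114

phase 1: p=0.0367, T=0.265, ωT=0.955219, cosh=1.491984, sinh=1.107256; start (x,ẋ)=(0.149000, -0.081700) → end (x,ẋ)=(0.179153, 0.326318)
phase 2: p=0.2967, T=0.618, ωT=2.227643, cosh=4.692876, sinh=4.585094; start (x,ẋ)=(0.179153, 0.326318) → end (x,ẋ)=(0.160149, -0.411373)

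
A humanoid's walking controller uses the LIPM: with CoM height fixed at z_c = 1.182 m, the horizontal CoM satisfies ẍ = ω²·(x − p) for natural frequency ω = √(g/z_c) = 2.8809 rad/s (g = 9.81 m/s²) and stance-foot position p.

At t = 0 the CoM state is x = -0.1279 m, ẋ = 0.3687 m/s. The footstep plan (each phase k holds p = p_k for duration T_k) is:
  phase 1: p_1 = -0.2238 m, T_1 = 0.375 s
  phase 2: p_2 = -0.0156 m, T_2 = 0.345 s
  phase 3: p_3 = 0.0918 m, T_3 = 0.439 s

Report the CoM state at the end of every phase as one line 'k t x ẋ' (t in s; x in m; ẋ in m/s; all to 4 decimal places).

phase 1: p=-0.2238, T=0.375, ωT=1.080337, cosh=1.642577, sinh=1.303096; start (x,ẋ)=(-0.127900, 0.368700) → end (x,ẋ)=(0.100495, 0.965635)
phase 2: p=-0.0156, T=0.345, ωT=0.993910, cosh=1.535953, sinh=1.165826; start (x,ẋ)=(0.100495, 0.965635) → end (x,ẋ)=(0.553484, 1.873089)
phase 3: p=0.0918, T=0.439, ωT=1.264715, cosh=1.912202, sinh=1.629882; start (x,ẋ)=(0.553484, 1.873089) → end (x,ẋ)=(2.034340, 5.749571)

1 0.3750 0.1005 0.9656
2 0.7200 0.5535 1.8731
3 1.1590 2.0343 5.7496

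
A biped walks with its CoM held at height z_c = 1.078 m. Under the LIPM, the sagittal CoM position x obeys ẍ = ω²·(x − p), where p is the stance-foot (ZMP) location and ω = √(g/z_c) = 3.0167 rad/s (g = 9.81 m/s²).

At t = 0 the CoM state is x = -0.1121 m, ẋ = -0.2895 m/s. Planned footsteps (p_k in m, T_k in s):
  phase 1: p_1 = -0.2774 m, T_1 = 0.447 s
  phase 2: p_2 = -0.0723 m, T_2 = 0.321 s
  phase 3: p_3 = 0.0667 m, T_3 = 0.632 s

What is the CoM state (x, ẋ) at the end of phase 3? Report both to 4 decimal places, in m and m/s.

phase 1: p=-0.2774, T=0.447, ωT=1.348465, cosh=2.055574, sinh=1.795935; start (x,ẋ)=(-0.112100, -0.289500) → end (x,ẋ)=(-0.109962, 0.300473)
phase 2: p=-0.0723, T=0.321, ωT=0.968361, cosh=1.506664, sinh=1.126959; start (x,ẋ)=(-0.109962, 0.300473) → end (x,ẋ)=(-0.016795, 0.324673)
phase 3: p=0.0667, T=0.632, ωT=1.906554, cosh=3.439226, sinh=3.290634; start (x,ẋ)=(-0.016795, 0.324673) → end (x,ẋ)=(0.133697, 0.287779)

x = 0.1337, ẋ = 0.2878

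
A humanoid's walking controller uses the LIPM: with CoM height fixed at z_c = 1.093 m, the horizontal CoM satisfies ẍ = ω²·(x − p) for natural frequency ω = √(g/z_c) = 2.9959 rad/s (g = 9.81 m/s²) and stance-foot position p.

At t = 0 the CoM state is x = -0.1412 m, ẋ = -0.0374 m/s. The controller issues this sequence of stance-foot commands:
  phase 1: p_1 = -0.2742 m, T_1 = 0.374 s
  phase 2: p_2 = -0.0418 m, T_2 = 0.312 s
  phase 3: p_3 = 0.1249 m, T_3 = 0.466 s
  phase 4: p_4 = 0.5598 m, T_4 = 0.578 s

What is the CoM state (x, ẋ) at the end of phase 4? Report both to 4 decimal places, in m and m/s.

phase 1: p=-0.2742, T=0.374, ωT=1.120467, cosh=1.696206, sinh=1.370079; start (x,ẋ)=(-0.141200, -0.037400) → end (x,ẋ)=(-0.065708, 0.482476)
phase 2: p=-0.0418, T=0.312, ωT=0.934721, cosh=1.469599, sinh=1.076903; start (x,ẋ)=(-0.065708, 0.482476) → end (x,ẋ)=(0.096495, 0.631911)
phase 3: p=0.1249, T=0.466, ωT=1.396089, cosh=2.143468, sinh=1.895905; start (x,ẋ)=(0.096495, 0.631911) → end (x,ẋ)=(0.463909, 1.193142)
phase 4: p=0.5598, T=0.578, ωT=1.731630, cosh=2.913426, sinh=2.736431; start (x,ẋ)=(0.463909, 1.193142) → end (x,ẋ)=(1.370234, 2.690008)

x = 1.3702, ẋ = 2.6900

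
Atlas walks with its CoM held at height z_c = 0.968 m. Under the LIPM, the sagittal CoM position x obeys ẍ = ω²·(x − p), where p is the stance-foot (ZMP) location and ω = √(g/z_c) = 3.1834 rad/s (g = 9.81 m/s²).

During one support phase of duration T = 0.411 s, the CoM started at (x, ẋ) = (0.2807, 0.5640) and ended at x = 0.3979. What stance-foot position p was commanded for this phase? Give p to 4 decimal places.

p = 0.4701

ωT = 3.1834·0.411 = 1.308377; cosh(ωT) = 1.985212, sinh(ωT) = 1.714953
x(T) = p + (x₀−p)·cosh(ωT) + (ẋ₀/ω)·sinh(ωT) ⇒ p·(1 − cosh) = x(T) − x₀·cosh − (ẋ₀/ω)·sinh
numerator   = 0.3979 − (0.2807)·1.985212 − (0.5640/3.1834)·1.714953 = -0.463186
denominator = 1 − 1.985212 = -0.985212
p = -0.463186 / -0.985212 = 0.4701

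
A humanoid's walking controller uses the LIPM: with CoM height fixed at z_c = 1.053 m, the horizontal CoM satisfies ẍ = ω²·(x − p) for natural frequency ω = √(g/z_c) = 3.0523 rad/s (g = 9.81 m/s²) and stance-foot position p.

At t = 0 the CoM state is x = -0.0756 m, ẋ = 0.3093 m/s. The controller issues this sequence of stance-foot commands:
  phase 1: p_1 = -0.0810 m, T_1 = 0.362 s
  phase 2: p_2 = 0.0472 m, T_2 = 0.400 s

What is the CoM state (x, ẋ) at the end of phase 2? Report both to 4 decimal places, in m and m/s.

x = 0.3525, ẋ = 1.0759

phase 1: p=-0.0810, T=0.362, ωT=1.104933, cosh=1.675127, sinh=1.343894; start (x,ẋ)=(-0.075600, 0.309300) → end (x,ẋ)=(0.064227, 0.540267)
phase 2: p=0.0472, T=0.400, ωT=1.220920, cosh=1.842632, sinh=1.547673; start (x,ẋ)=(0.064227, 0.540267) → end (x,ẋ)=(0.352518, 1.075949)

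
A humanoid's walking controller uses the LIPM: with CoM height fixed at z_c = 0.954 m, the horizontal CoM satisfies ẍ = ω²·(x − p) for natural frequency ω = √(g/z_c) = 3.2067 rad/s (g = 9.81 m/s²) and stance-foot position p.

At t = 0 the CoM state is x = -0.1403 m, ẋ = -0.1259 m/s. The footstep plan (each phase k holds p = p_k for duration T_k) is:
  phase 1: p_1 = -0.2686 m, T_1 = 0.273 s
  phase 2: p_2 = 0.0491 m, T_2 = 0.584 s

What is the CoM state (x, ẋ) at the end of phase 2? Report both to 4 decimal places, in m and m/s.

phase 1: p=-0.2686, T=0.273, ωT=0.875429, cosh=1.408294, sinh=0.991611; start (x,ẋ)=(-0.140300, -0.125900) → end (x,ẋ)=(-0.126848, 0.230664)
phase 2: p=0.0491, T=0.584, ωT=1.872713, cosh=3.329814, sinh=3.176108; start (x,ẋ)=(-0.126848, 0.230664) → end (x,ẋ)=(-0.308311, -1.023932)

x = -0.3083, ẋ = -1.0239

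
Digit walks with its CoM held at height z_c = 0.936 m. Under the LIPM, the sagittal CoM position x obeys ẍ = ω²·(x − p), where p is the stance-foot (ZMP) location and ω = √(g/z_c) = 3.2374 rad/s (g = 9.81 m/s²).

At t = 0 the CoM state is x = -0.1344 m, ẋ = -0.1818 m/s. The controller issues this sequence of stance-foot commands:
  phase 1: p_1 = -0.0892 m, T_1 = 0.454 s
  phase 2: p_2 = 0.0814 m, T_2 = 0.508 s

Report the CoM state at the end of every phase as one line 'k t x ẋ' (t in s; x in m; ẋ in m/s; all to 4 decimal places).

1 0.4540 -0.3083 -0.7175
2 0.9620 -1.5178 -5.0723

phase 1: p=-0.0892, T=0.454, ωT=1.469780, cosh=2.289126, sinh=2.059150; start (x,ẋ)=(-0.134400, -0.181800) → end (x,ẋ)=(-0.308303, -0.717480)
phase 2: p=0.0814, T=0.508, ωT=1.644599, cosh=2.686012, sinh=2.492922; start (x,ẋ)=(-0.308303, -0.717480) → end (x,ẋ)=(-1.517832, -5.072286)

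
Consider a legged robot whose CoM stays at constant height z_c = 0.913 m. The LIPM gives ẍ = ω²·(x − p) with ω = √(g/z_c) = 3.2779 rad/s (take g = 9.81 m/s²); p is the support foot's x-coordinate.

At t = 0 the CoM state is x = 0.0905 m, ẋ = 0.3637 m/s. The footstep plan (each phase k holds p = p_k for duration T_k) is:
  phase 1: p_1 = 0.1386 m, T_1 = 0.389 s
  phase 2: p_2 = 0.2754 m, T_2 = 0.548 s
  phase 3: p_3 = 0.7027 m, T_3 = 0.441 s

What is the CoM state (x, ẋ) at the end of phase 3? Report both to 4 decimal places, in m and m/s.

phase 1: p=0.1386, T=0.389, ωT=1.275103, cosh=1.929236, sinh=1.649834; start (x,ẋ)=(0.090500, 0.363700) → end (x,ẋ)=(0.228861, 0.441539)
phase 2: p=0.2754, T=0.548, ωT=1.796289, cosh=3.096577, sinh=2.930663; start (x,ẋ)=(0.228861, 0.441539) → end (x,ẋ)=(0.526055, 0.920189)
phase 3: p=0.7027, T=0.441, ωT=1.445554, cosh=2.239909, sinh=2.004293; start (x,ẋ)=(0.526055, 0.920189) → end (x,ẋ)=(0.869687, 0.900606)

x = 0.8697, ẋ = 0.9006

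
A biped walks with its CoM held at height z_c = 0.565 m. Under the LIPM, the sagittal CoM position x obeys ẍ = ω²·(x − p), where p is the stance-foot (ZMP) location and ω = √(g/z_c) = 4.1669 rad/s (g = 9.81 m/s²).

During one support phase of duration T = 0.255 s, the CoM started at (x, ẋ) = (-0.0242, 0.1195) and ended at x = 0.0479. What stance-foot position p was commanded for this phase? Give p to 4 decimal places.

ωT = 4.1669·0.255 = 1.062560; cosh(ωT) = 1.619669, sinh(ωT) = 1.274099
x(T) = p + (x₀−p)·cosh(ωT) + (ẋ₀/ω)·sinh(ωT) ⇒ p·(1 − cosh) = x(T) − x₀·cosh − (ẋ₀/ω)·sinh
numerator   = 0.0479 − (-0.0242)·1.619669 − (0.1195/4.1669)·1.274099 = 0.050557
denominator = 1 − 1.619669 = -0.619669
p = 0.050557 / -0.619669 = -0.0816

p = -0.0816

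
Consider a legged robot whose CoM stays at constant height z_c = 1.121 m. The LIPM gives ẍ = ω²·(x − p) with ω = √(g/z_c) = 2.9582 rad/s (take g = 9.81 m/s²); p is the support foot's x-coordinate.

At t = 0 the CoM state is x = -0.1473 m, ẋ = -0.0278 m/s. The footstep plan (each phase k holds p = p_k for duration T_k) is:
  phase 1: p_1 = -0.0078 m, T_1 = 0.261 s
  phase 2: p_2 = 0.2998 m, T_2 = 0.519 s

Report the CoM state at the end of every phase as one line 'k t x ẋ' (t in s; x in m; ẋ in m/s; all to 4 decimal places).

phase 1: p=-0.0078, T=0.261, ωT=0.772090, cosh=1.313166, sinh=0.851120; start (x,ẋ)=(-0.147300, -0.027800) → end (x,ẋ)=(-0.198985, -0.387737)
phase 2: p=0.2998, T=0.519, ωT=1.535306, cosh=2.429067, sinh=2.213678; start (x,ẋ)=(-0.198985, -0.387737) → end (x,ẋ)=(-1.201933, -4.208133)

1 0.2610 -0.1990 -0.3877
2 0.7800 -1.2019 -4.2081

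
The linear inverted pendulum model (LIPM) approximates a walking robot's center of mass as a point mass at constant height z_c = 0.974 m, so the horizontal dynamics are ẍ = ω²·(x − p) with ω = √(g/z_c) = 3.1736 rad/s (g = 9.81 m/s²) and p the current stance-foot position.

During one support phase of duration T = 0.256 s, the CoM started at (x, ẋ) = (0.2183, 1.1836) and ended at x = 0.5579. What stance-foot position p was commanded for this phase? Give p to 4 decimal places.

ωT = 3.1736·0.256 = 0.812442; cosh(ωT) = 1.348588, sinh(ωT) = 0.904815
x(T) = p + (x₀−p)·cosh(ωT) + (ẋ₀/ω)·sinh(ωT) ⇒ p·(1 − cosh) = x(T) − x₀·cosh − (ẋ₀/ω)·sinh
numerator   = 0.5579 − (0.2183)·1.348588 − (1.1836/3.1736)·0.904815 = -0.073949
denominator = 1 − 1.348588 = -0.348588
p = -0.073949 / -0.348588 = 0.2121

p = 0.2121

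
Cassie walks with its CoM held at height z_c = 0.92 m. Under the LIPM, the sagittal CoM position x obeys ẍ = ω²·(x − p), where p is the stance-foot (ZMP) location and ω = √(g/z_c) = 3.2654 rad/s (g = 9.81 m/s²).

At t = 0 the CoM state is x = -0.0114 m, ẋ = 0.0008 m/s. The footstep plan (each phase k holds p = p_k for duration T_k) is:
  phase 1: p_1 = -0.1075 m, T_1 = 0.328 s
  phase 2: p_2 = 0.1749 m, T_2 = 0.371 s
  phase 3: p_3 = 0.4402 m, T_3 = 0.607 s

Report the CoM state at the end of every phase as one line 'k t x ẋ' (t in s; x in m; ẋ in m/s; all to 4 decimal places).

phase 1: p=-0.1075, T=0.328, ωT=1.071051, cosh=1.630547, sinh=1.287899; start (x,ẋ)=(-0.011400, 0.000800) → end (x,ẋ)=(0.049511, 0.405453)
phase 2: p=0.1749, T=0.371, ωT=1.211463, cosh=1.828078, sinh=1.530317; start (x,ẋ)=(0.049511, 0.405453) → end (x,ẋ)=(0.135693, 0.114620)
phase 3: p=0.4402, T=0.607, ωT=1.982098, cosh=3.697866, sinh=3.560086; start (x,ẋ)=(0.135693, 0.114620) → end (x,ẋ)=(-0.560861, -3.116072)

1 0.3280 0.0495 0.4055
2 0.6990 0.1357 0.1146
3 1.3060 -0.5609 -3.1161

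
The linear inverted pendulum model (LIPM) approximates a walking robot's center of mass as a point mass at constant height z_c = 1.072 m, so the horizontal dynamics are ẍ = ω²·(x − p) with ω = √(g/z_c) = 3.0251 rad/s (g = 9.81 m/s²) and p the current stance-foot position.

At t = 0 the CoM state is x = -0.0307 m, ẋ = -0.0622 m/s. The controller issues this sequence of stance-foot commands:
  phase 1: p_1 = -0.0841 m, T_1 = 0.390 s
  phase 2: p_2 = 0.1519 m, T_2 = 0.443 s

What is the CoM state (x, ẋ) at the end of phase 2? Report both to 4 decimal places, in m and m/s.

x = -0.1227, ẋ = -0.6617

phase 1: p=-0.0841, T=0.390, ωT=1.179789, cosh=1.780516, sinh=1.473172; start (x,ẋ)=(-0.030700, -0.062200) → end (x,ẋ)=(-0.019311, 0.127229)
phase 2: p=0.1519, T=0.443, ωT=1.340119, cosh=2.040657, sinh=1.778842; start (x,ẋ)=(-0.019311, 0.127229) → end (x,ẋ)=(-0.122669, -0.661685)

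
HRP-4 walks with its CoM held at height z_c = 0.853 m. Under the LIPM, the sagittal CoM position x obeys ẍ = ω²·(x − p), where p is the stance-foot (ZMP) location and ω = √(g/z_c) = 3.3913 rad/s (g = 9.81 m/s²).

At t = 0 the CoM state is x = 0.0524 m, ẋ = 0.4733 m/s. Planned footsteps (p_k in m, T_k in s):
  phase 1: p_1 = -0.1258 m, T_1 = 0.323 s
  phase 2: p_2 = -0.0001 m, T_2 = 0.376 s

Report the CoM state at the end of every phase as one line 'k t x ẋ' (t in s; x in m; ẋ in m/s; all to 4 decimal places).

1 0.3230 0.3558 1.5893
2 0.6990 1.4597 5.0575

phase 1: p=-0.1258, T=0.323, ωT=1.095390, cosh=1.662379, sinh=1.327970; start (x,ẋ)=(0.052400, 0.473300) → end (x,ẋ)=(0.355771, 1.589335)
phase 2: p=-0.0001, T=0.376, ωT=1.275129, cosh=1.929279, sinh=1.649884; start (x,ẋ)=(0.355771, 1.589335) → end (x,ẋ)=(1.459694, 5.057460)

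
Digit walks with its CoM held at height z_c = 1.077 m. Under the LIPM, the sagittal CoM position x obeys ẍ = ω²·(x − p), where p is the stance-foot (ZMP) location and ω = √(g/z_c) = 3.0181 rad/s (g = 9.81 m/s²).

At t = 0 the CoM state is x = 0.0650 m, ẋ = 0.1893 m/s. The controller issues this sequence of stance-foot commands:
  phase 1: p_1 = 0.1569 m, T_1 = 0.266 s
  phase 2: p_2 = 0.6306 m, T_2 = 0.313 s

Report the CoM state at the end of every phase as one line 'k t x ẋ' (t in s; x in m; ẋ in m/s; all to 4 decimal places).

1 0.2660 0.0897 0.0063
2 0.5790 -0.1679 -1.7727

phase 1: p=0.1569, T=0.266, ωT=0.802815, cosh=1.339940, sinh=0.891874; start (x,ẋ)=(0.065000, 0.189300) → end (x,ẋ)=(0.089699, 0.006277)
phase 2: p=0.6306, T=0.313, ωT=0.944665, cosh=1.480381, sinh=1.091571; start (x,ẋ)=(0.089699, 0.006277) → end (x,ẋ)=(-0.167869, -1.772689)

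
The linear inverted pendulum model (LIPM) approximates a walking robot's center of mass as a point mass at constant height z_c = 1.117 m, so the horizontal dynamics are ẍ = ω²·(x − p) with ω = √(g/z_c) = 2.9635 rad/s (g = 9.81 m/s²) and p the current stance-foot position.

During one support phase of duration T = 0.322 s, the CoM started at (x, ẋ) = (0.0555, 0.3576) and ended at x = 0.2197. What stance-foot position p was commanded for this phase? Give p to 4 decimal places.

ωT = 2.9635·0.322 = 0.954247; cosh(ωT) = 1.490908, sinh(ωT) = 1.105806
x(T) = p + (x₀−p)·cosh(ωT) + (ẋ₀/ω)·sinh(ωT) ⇒ p·(1 − cosh) = x(T) − x₀·cosh − (ẋ₀/ω)·sinh
numerator   = 0.2197 − (0.0555)·1.490908 − (0.3576/2.9635)·1.105806 = 0.003519
denominator = 1 − 1.490908 = -0.490908
p = 0.003519 / -0.490908 = -0.0072

p = -0.0072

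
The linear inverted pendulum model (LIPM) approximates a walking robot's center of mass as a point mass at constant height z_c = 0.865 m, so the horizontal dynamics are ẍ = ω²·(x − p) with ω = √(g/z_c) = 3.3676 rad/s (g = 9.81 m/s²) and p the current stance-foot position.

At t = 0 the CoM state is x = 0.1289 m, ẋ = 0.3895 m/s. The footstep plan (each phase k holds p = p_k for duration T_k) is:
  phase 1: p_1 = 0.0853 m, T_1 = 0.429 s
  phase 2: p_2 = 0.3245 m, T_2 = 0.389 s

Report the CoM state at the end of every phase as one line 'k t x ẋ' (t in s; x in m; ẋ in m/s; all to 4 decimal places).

phase 1: p=0.0853, T=0.429, ωT=1.444700, cosh=2.238199, sinh=2.002382; start (x,ẋ)=(0.128900, 0.389500) → end (x,ẋ)=(0.414483, 1.165783)
phase 2: p=0.3245, T=0.389, ωT=1.309996, cosh=1.987991, sinh=1.718170; start (x,ẋ)=(0.414483, 1.165783) → end (x,ẋ)=(1.098175, 2.838217)

1 0.4290 0.4145 1.1658
2 0.8180 1.0982 2.8382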